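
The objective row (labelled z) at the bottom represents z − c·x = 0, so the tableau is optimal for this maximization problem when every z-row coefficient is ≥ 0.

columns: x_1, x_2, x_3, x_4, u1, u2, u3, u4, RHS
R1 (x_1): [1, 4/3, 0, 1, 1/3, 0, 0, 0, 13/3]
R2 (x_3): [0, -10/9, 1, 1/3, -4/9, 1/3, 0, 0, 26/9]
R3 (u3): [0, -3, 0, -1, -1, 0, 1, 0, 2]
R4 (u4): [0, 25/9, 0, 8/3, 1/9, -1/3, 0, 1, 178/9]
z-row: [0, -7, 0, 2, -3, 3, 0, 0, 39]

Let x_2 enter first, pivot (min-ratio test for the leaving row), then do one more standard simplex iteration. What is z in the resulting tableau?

Ratio test on column x_2 — row 1: (13/3)/(4/3) = 13/4; row 2: entry -10/9 ≤ 0; row 3: entry -3 ≤ 0; row 4: (178/9)/(25/9) = 178/25. Minimum is 13/4 at row 1 (x_1 leaves); pivot element 4/3.
Pivot on row 1; the z-row RHS becomes 39 − (-7)·(13/4) = 247/4.
Next entering variable (most negative z-row entry -5/4): u1.
Ratio test on column u1 — row 1: (13/4)/(1/4) = 13; row 2: entry -1/6 ≤ 0; row 3: entry -1/4 ≤ 0; row 4: entry -7/12 ≤ 0. Minimum is 13 at row 1 (x_2 leaves); pivot element 1/4.
After the second pivot the z-row RHS is 247/4 − (-5/4)·13 = 78.

78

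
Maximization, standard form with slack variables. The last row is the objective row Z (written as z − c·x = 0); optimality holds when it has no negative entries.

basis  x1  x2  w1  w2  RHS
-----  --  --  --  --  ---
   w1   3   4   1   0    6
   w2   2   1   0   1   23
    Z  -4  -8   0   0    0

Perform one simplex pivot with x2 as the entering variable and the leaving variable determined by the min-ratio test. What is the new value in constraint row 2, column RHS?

43/2

Ratio test on column x2 — row 1: 6/4 = 3/2; row 2: 23/1 = 23. Minimum is 3/2 at row 1 (w1 leaves); pivot element 4.
Divide row 1 by 4; eliminate column x2 from the other rows.
Row 2 update in column RHS: 23 − 1·(3/2) = 43/2.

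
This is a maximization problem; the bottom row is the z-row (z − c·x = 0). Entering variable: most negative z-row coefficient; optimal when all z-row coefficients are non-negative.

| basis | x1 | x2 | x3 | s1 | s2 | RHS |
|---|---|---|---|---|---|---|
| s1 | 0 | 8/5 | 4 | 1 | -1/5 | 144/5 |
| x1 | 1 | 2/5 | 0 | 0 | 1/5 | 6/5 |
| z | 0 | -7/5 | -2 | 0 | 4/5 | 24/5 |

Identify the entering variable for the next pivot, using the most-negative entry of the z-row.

x3

Negative z-row entries: x2: -7/5, x3: -2.
The most negative is -2 in column x3, so x3 enters.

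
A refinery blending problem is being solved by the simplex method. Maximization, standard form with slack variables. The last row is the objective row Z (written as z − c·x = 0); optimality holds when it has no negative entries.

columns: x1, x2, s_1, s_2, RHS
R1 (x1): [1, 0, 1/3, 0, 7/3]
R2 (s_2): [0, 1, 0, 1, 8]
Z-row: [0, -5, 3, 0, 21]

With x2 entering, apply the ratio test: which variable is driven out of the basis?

s_2

Column x2 entries and ratios — x1: 0 ≤ 0, skip; s_2: 8/1 = 8.
Smallest ratio is 8 in the row of s_2, so s_2 leaves.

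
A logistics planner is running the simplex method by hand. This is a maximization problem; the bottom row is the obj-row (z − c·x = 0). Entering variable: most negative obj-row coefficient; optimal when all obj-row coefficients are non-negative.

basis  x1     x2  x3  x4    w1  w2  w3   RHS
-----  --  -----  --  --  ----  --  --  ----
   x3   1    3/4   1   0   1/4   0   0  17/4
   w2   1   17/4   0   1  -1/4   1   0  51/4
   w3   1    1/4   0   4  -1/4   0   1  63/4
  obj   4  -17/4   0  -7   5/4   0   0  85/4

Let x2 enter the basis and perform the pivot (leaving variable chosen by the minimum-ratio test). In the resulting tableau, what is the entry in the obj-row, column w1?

Ratio test on column x2 — row 1: (17/4)/(3/4) = 17/3; row 2: (51/4)/(17/4) = 3; row 3: (63/4)/(1/4) = 63. Minimum is 3 at row 2 (w2 leaves); pivot element 17/4.
Divide row 2 by 17/4; eliminate column x2 from the other rows.
obj-row update in column w1: 5/4 − (-17/4)·(-1/17) = 1.

1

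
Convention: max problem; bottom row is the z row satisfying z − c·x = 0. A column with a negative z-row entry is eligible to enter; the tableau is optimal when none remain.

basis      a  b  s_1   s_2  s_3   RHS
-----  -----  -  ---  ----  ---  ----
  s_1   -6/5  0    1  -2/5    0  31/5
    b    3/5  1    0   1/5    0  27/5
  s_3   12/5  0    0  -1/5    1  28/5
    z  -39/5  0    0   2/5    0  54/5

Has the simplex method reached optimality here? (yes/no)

no

The z-row has a negative entry -39/5 in column a, so it is not optimal.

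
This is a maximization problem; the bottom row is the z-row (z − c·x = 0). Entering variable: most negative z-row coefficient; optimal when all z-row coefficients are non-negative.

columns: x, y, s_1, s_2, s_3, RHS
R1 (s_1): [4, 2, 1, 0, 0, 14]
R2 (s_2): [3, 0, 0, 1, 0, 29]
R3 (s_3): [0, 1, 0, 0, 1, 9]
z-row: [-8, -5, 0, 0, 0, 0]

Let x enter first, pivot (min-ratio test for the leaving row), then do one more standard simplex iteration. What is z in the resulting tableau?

35

Ratio test on column x — row 1: 14/4 = 7/2; row 2: 29/3 = 29/3; row 3: entry 0 ≤ 0. Minimum is 7/2 at row 1 (s_1 leaves); pivot element 4.
Pivot on row 1; the z-row RHS becomes 0 − (-8)·(7/2) = 28.
Next entering variable (most negative z-row entry -1): y.
Ratio test on column y — row 1: (7/2)/(1/2) = 7; row 2: entry -3/2 ≤ 0; row 3: 9/1 = 9. Minimum is 7 at row 1 (x leaves); pivot element 1/2.
After the second pivot the z-row RHS is 28 − (-1)·7 = 35.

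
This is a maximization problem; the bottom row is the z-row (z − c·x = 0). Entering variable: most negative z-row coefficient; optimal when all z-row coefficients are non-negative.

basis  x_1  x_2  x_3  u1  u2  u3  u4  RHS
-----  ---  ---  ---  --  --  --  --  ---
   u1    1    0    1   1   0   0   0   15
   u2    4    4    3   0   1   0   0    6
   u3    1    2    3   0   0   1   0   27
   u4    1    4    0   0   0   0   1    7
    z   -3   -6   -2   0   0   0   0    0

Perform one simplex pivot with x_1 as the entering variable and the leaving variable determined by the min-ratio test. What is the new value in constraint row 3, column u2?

Ratio test on column x_1 — row 1: 15/1 = 15; row 2: 6/4 = 3/2; row 3: 27/1 = 27; row 4: 7/1 = 7. Minimum is 3/2 at row 2 (u2 leaves); pivot element 4.
Divide row 2 by 4; eliminate column x_1 from the other rows.
Row 3 update in column u2: 0 − 1·(1/4) = -1/4.

-1/4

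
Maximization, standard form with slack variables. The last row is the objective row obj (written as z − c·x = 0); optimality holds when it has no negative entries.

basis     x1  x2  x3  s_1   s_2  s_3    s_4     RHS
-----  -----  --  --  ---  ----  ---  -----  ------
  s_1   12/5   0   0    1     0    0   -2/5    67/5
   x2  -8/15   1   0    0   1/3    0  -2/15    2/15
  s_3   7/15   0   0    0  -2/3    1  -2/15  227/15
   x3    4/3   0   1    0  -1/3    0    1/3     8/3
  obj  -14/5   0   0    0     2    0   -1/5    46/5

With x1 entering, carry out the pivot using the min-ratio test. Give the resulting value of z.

Ratio test on column x1 — row 1: (67/5)/(12/5) = 67/12; row 2: entry -8/15 ≤ 0; row 3: (227/15)/(7/15) = 227/7; row 4: (8/3)/(4/3) = 2. Minimum is 2 at row 4 (x3 leaves); pivot element 4/3.
Pivot on row 4; the obj-row RHS becomes 46/5 − (-14/5)·2 = 74/5.

74/5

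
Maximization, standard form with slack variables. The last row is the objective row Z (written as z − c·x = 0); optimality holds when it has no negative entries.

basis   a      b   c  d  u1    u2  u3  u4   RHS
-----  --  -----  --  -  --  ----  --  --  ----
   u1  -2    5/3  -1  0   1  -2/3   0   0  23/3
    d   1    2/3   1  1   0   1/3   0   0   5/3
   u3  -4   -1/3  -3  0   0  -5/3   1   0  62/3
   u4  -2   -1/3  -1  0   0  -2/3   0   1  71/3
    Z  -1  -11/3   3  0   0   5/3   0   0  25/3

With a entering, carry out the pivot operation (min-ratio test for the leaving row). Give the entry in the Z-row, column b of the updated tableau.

-3

Ratio test on column a — row 1: entry -2 ≤ 0; row 2: (5/3)/1 = 5/3; row 3: entry -4 ≤ 0; row 4: entry -2 ≤ 0. Minimum is 5/3 at row 2 (d leaves); pivot element 1.
Divide row 2 by 1; eliminate column a from the other rows.
Z-row update in column b: -11/3 − (-1)·(2/3) = -3.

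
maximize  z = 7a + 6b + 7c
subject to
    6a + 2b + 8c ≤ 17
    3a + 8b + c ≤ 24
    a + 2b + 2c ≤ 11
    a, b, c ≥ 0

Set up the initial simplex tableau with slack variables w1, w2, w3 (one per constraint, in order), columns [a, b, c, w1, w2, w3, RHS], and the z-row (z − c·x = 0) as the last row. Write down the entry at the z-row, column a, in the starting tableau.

-7

The z-row carries the negated objective coefficients: the a entry is -7.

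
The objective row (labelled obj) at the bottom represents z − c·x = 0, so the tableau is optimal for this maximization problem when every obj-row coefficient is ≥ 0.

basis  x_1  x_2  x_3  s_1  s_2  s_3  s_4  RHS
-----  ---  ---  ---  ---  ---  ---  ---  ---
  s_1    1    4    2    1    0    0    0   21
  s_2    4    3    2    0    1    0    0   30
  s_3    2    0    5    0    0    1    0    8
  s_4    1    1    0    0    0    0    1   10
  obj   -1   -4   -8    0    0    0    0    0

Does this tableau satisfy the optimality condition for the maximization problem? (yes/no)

no

The obj-row has a negative entry -8 in column x_3, so it is not optimal.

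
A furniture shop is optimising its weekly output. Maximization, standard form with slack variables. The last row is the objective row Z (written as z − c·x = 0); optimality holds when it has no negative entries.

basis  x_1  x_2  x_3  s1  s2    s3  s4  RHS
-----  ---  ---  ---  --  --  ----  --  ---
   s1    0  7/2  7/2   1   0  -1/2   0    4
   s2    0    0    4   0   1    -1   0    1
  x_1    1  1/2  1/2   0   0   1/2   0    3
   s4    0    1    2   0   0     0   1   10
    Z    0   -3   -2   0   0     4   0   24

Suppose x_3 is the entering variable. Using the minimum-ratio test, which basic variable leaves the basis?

Column x_3 entries and ratios — s1: 4/(7/2) = 8/7; s2: 1/4 = 1/4; x_1: 3/(1/2) = 6; s4: 10/2 = 5.
Smallest ratio is 1/4 in the row of s2, so s2 leaves.

s2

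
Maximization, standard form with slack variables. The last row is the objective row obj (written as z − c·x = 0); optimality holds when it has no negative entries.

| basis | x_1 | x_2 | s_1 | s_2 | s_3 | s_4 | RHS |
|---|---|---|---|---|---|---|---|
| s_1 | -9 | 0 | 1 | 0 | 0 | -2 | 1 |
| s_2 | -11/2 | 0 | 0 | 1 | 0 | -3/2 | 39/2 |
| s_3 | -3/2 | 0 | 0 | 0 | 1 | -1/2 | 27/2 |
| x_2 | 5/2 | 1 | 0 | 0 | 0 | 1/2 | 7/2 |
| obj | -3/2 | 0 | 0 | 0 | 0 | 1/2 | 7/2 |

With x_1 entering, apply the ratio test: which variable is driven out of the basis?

x_2

Column x_1 entries and ratios — s_1: -9 ≤ 0, skip; s_2: -11/2 ≤ 0, skip; s_3: -3/2 ≤ 0, skip; x_2: (7/2)/(5/2) = 7/5.
Smallest ratio is 7/5 in the row of x_2, so x_2 leaves.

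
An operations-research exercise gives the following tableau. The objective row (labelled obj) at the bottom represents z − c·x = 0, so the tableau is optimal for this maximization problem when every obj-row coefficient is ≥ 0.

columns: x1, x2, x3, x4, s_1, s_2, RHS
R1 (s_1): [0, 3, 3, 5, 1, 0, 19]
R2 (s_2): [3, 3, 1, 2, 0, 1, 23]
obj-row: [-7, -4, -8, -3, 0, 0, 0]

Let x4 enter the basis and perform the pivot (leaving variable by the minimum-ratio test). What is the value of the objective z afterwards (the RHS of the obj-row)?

Ratio test on column x4 — row 1: 19/5 = 19/5; row 2: 23/2 = 23/2. Minimum is 19/5 at row 1 (s_1 leaves); pivot element 5.
Pivot on row 1; the obj-row RHS becomes 0 − (-3)·(19/5) = 57/5.

57/5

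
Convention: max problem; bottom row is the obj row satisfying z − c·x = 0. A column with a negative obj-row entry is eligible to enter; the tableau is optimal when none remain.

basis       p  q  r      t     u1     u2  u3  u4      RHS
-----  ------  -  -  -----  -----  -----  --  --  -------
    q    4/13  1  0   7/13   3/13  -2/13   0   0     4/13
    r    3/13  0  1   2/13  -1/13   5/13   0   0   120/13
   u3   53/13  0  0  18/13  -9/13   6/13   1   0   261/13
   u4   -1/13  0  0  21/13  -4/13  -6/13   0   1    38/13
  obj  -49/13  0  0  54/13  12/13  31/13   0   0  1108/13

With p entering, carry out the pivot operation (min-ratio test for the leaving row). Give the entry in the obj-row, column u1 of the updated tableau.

Ratio test on column p — row 1: (4/13)/(4/13) = 1; row 2: (120/13)/(3/13) = 40; row 3: (261/13)/(53/13) = 261/53; row 4: entry -1/13 ≤ 0. Minimum is 1 at row 1 (q leaves); pivot element 4/13.
Divide row 1 by 4/13; eliminate column p from the other rows.
obj-row update in column u1: 12/13 − (-49/13)·(3/4) = 15/4.

15/4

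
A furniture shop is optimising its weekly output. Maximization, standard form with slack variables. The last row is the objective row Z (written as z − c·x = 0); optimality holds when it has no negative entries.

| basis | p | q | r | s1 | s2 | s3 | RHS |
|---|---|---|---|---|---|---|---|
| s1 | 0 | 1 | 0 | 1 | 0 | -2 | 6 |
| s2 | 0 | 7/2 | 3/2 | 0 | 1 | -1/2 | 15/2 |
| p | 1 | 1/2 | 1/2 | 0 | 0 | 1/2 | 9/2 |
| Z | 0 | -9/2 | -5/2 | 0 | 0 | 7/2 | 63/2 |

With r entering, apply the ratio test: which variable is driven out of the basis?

s2

Column r entries and ratios — s1: 0 ≤ 0, skip; s2: (15/2)/(3/2) = 5; p: (9/2)/(1/2) = 9.
Smallest ratio is 5 in the row of s2, so s2 leaves.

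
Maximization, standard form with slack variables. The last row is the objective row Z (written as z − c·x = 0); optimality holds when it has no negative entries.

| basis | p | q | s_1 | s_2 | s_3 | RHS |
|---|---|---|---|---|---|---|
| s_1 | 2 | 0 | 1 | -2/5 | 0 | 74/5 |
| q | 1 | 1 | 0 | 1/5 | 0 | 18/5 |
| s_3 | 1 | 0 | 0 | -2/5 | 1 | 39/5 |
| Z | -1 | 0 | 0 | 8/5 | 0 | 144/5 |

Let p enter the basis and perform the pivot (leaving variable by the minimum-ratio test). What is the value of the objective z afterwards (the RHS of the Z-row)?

162/5

Ratio test on column p — row 1: (74/5)/2 = 37/5; row 2: (18/5)/1 = 18/5; row 3: (39/5)/1 = 39/5. Minimum is 18/5 at row 2 (q leaves); pivot element 1.
Pivot on row 2; the Z-row RHS becomes 144/5 − (-1)·(18/5) = 162/5.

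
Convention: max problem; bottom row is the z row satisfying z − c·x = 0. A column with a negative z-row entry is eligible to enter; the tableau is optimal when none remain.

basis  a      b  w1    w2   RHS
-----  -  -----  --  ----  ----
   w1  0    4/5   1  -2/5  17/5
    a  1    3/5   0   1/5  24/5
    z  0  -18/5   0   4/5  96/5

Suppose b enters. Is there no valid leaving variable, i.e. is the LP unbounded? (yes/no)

Column b has positive entries in row(s) 1, 2, so the ratio test bounds it — not unbounded.

no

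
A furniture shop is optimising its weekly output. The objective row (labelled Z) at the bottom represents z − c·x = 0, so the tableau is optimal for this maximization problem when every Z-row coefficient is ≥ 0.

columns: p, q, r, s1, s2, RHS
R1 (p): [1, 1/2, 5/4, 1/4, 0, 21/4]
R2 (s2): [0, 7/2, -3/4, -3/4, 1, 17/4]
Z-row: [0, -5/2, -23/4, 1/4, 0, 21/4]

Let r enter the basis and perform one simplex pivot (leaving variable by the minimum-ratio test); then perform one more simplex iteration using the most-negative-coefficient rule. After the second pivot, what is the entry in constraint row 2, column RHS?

Ratio test on column r — row 1: (21/4)/(5/4) = 21/5; row 2: entry -3/4 ≤ 0. Minimum is 21/5 at row 1 (p leaves); pivot element 5/4.
Divide row 1 by 5/4; eliminate column r from the other rows.
Second iteration: most negative Z-row entry is -1/5 in column q, so q enters.
Ratio test on column q — row 1: (21/5)/(2/5) = 21/2; row 2: (37/5)/(19/5) = 37/19. Minimum is 37/19 at row 2 (s2 leaves); pivot element 19/5.
Divide row 2 by 19/5; eliminate column q from the other rows.
After both pivots, the entry at constraint row 2, column RHS is 37/19.

37/19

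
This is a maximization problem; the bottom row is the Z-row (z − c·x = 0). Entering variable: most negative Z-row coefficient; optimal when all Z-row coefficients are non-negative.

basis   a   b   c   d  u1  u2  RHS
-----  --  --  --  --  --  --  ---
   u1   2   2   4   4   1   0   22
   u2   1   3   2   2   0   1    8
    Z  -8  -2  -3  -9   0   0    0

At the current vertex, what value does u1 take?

22

u1 is basic (row 1); its value is the RHS of that row, 22.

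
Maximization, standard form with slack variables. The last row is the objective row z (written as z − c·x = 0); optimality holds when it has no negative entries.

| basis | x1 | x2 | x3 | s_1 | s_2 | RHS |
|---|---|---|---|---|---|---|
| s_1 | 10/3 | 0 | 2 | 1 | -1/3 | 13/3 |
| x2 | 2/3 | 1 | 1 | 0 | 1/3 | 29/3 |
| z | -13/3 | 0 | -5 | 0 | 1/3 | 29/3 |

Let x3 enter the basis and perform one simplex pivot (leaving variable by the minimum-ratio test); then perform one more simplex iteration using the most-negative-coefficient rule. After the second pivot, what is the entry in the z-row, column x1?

Ratio test on column x3 — row 1: (13/3)/2 = 13/6; row 2: (29/3)/1 = 29/3. Minimum is 13/6 at row 1 (s_1 leaves); pivot element 2.
Divide row 1 by 2; eliminate column x3 from the other rows.
Second iteration: most negative z-row entry is -1/2 in column s_2, so s_2 enters.
Ratio test on column s_2 — row 1: entry -1/6 ≤ 0; row 2: (15/2)/(1/2) = 15. Minimum is 15 at row 2 (x2 leaves); pivot element 1/2.
Divide row 2 by 1/2; eliminate column s_2 from the other rows.
After both pivots, the entry at the z-row, column x1 is 3.

3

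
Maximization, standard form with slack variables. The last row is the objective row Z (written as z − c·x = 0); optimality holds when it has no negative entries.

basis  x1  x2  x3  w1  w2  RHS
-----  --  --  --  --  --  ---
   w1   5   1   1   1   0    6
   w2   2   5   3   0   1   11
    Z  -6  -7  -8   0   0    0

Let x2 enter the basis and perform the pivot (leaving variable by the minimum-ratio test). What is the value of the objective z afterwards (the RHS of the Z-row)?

77/5

Ratio test on column x2 — row 1: 6/1 = 6; row 2: 11/5 = 11/5. Minimum is 11/5 at row 2 (w2 leaves); pivot element 5.
Pivot on row 2; the Z-row RHS becomes 0 − (-7)·(11/5) = 77/5.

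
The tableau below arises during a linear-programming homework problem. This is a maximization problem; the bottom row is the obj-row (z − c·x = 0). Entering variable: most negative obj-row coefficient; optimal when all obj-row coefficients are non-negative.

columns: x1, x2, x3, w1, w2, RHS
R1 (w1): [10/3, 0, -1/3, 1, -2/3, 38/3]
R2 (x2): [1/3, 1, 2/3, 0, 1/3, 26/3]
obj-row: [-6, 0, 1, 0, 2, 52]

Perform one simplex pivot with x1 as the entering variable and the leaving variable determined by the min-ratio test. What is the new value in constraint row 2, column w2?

Ratio test on column x1 — row 1: (38/3)/(10/3) = 19/5; row 2: (26/3)/(1/3) = 26. Minimum is 19/5 at row 1 (w1 leaves); pivot element 10/3.
Divide row 1 by 10/3; eliminate column x1 from the other rows.
Row 2 update in column w2: 1/3 − (1/3)·(-1/5) = 2/5.

2/5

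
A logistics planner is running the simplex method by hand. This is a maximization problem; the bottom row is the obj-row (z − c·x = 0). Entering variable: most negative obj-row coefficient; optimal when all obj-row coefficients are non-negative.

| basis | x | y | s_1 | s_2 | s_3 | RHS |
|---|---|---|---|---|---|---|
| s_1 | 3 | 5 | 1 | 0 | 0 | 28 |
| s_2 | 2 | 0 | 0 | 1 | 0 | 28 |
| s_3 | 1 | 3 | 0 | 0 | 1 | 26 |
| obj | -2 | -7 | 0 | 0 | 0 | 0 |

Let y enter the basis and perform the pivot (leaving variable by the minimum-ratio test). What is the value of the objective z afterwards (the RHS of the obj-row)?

Ratio test on column y — row 1: 28/5 = 28/5; row 2: entry 0 ≤ 0; row 3: 26/3 = 26/3. Minimum is 28/5 at row 1 (s_1 leaves); pivot element 5.
Pivot on row 1; the obj-row RHS becomes 0 − (-7)·(28/5) = 196/5.

196/5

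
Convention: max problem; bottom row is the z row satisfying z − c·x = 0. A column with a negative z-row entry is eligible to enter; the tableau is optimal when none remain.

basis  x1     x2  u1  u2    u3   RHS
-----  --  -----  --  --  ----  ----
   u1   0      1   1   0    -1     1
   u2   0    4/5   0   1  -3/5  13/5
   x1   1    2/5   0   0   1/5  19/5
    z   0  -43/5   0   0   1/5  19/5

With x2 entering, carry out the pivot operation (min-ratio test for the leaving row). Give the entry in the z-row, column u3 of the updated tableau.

-42/5

Ratio test on column x2 — row 1: 1/1 = 1; row 2: (13/5)/(4/5) = 13/4; row 3: (19/5)/(2/5) = 19/2. Minimum is 1 at row 1 (u1 leaves); pivot element 1.
Divide row 1 by 1; eliminate column x2 from the other rows.
z-row update in column u3: 1/5 − (-43/5)·(-1) = -42/5.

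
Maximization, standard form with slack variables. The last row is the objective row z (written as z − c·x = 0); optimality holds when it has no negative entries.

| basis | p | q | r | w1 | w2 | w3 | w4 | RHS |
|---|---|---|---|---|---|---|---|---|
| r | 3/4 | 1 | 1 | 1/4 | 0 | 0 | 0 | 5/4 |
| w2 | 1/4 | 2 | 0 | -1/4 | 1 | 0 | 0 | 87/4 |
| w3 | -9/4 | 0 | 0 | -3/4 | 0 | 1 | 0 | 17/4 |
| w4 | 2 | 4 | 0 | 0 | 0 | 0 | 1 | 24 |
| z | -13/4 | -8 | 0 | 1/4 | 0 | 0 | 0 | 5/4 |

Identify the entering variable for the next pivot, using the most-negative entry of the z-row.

q

Negative z-row entries: p: -13/4, q: -8.
The most negative is -8 in column q, so q enters.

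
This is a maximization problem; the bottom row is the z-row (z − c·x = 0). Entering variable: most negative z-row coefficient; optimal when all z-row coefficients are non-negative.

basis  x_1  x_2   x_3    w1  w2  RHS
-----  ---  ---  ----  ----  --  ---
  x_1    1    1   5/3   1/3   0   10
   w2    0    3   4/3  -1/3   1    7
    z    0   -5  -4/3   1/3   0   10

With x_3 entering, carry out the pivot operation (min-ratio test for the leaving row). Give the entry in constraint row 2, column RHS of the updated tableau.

21/4

Ratio test on column x_3 — row 1: 10/(5/3) = 6; row 2: 7/(4/3) = 21/4. Minimum is 21/4 at row 2 (w2 leaves); pivot element 4/3.
Divide row 2 by 4/3; eliminate column x_3 from the other rows.
In the new row 2, the RHS entry is the old entry divided by the pivot: 7/(4/3) = 21/4.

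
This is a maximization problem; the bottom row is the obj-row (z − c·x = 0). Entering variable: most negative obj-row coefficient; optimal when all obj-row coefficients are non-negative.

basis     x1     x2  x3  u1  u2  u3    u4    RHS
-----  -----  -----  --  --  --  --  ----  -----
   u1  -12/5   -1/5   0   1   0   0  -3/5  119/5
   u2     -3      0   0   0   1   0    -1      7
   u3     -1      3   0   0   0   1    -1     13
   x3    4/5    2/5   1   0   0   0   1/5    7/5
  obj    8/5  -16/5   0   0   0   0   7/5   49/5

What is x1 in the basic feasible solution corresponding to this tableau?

x1 is not in the basis, so in the current basic feasible solution x1 = 0.

0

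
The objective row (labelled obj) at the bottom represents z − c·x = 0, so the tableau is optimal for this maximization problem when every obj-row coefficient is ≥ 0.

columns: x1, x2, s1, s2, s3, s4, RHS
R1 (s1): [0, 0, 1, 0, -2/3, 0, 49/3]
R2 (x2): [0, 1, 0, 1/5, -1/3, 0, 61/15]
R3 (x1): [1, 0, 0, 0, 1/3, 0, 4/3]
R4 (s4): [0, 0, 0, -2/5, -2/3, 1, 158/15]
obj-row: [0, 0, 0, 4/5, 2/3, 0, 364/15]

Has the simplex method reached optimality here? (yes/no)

Every obj-row coefficient is ≥ 0, so the tableau is optimal.

yes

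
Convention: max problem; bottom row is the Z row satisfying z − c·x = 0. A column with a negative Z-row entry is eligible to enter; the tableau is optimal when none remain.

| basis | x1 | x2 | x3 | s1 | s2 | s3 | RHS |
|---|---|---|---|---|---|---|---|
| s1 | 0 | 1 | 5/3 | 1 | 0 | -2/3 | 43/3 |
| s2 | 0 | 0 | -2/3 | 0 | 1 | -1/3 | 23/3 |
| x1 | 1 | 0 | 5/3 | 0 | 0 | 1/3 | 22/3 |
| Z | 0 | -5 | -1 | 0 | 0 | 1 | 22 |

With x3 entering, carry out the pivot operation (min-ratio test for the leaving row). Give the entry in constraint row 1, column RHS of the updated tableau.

7

Ratio test on column x3 — row 1: (43/3)/(5/3) = 43/5; row 2: entry -2/3 ≤ 0; row 3: (22/3)/(5/3) = 22/5. Minimum is 22/5 at row 3 (x1 leaves); pivot element 5/3.
Divide row 3 by 5/3; eliminate column x3 from the other rows.
Row 1 update in column RHS: 43/3 − (5/3)·(22/5) = 7.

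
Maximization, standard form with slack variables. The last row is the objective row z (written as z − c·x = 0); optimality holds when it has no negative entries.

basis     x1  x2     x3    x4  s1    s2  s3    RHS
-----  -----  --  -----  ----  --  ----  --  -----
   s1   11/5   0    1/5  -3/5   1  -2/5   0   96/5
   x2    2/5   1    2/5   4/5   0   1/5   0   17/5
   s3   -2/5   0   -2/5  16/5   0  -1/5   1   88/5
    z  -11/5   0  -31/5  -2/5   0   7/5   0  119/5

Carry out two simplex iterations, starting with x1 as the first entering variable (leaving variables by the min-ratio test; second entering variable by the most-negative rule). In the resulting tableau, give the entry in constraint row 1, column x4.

Ratio test on column x1 — row 1: (96/5)/(11/5) = 96/11; row 2: (17/5)/(2/5) = 17/2; row 3: entry -2/5 ≤ 0. Minimum is 17/2 at row 2 (x2 leaves); pivot element 2/5.
Divide row 2 by 2/5; eliminate column x1 from the other rows.
Second iteration: most negative z-row entry is -4 in column x3, so x3 enters.
Ratio test on column x3 — row 1: entry -2 ≤ 0; row 2: (17/2)/1 = 17/2; row 3: entry 0 ≤ 0. Minimum is 17/2 at row 2 (x1 leaves); pivot element 1.
Divide row 2 by 1; eliminate column x3 from the other rows.
After both pivots, the entry at constraint row 1, column x4 is -1.

-1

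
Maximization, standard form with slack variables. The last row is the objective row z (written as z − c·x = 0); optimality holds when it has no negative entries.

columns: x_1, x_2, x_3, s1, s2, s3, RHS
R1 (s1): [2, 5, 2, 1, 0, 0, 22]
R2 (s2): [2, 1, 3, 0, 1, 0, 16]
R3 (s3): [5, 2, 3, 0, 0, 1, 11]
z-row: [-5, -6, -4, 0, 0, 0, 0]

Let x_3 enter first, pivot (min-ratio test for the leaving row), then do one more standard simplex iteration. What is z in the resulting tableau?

28

Ratio test on column x_3 — row 1: 22/2 = 11; row 2: 16/3 = 16/3; row 3: 11/3 = 11/3. Minimum is 11/3 at row 3 (s3 leaves); pivot element 3.
Pivot on row 3; the z-row RHS becomes 0 − (-4)·(11/3) = 44/3.
Next entering variable (most negative z-row entry -10/3): x_2.
Ratio test on column x_2 — row 1: (44/3)/(11/3) = 4; row 2: entry -1 ≤ 0; row 3: (11/3)/(2/3) = 11/2. Minimum is 4 at row 1 (s1 leaves); pivot element 11/3.
After the second pivot the z-row RHS is 44/3 − (-10/3)·4 = 28.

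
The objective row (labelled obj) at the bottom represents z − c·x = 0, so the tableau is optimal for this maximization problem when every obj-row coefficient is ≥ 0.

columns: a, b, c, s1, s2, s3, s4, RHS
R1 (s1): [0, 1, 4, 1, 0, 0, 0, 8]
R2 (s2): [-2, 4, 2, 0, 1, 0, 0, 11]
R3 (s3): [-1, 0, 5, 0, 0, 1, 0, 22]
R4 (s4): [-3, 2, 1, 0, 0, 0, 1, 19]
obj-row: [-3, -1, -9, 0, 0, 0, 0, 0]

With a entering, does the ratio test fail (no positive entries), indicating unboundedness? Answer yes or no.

yes

Every constraint-row entry in column a is ≤ 0, so increasing a is unbounded.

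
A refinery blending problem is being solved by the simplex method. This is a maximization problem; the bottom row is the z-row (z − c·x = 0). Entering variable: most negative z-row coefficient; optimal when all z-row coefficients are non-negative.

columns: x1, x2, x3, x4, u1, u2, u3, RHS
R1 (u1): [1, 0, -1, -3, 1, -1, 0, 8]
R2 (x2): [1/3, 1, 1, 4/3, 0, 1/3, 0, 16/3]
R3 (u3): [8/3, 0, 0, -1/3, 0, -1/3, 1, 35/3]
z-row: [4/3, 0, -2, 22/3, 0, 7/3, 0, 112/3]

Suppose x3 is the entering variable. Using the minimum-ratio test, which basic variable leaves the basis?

x2

Column x3 entries and ratios — u1: -1 ≤ 0, skip; x2: (16/3)/1 = 16/3; u3: 0 ≤ 0, skip.
Smallest ratio is 16/3 in the row of x2, so x2 leaves.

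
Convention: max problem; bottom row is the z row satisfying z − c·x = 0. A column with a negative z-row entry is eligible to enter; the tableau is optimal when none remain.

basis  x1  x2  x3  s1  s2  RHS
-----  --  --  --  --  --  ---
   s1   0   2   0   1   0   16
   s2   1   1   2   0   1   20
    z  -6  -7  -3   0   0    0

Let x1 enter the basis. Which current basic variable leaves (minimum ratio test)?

s2

Column x1 entries and ratios — s1: 0 ≤ 0, skip; s2: 20/1 = 20.
Smallest ratio is 20 in the row of s2, so s2 leaves.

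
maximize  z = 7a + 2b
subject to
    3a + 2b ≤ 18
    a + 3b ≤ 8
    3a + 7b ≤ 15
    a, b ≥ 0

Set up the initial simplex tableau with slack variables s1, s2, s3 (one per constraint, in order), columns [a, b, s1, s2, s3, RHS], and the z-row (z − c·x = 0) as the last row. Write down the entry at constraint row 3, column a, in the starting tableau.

Constraint 3 has coefficient 3 on a.

3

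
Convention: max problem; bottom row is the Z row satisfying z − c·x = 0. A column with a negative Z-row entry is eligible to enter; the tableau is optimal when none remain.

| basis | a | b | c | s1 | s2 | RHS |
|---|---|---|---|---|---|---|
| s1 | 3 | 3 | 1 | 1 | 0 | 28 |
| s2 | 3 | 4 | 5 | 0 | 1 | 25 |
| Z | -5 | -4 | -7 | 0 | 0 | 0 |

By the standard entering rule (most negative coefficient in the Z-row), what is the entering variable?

c

Negative Z-row entries: a: -5, b: -4, c: -7.
The most negative is -7 in column c, so c enters.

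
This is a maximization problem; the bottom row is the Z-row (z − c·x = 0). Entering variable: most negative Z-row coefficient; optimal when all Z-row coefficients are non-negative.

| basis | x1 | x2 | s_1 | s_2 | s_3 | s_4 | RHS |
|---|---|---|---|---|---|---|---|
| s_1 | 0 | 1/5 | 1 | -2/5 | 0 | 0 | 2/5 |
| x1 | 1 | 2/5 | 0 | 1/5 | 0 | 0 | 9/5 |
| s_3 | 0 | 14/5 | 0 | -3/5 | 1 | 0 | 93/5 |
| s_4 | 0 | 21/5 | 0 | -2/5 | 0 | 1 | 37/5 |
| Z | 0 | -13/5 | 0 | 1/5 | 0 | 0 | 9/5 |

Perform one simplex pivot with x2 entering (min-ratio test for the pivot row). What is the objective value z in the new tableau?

134/21

Ratio test on column x2 — row 1: (2/5)/(1/5) = 2; row 2: (9/5)/(2/5) = 9/2; row 3: (93/5)/(14/5) = 93/14; row 4: (37/5)/(21/5) = 37/21. Minimum is 37/21 at row 4 (s_4 leaves); pivot element 21/5.
Pivot on row 4; the Z-row RHS becomes 9/5 − (-13/5)·(37/21) = 134/21.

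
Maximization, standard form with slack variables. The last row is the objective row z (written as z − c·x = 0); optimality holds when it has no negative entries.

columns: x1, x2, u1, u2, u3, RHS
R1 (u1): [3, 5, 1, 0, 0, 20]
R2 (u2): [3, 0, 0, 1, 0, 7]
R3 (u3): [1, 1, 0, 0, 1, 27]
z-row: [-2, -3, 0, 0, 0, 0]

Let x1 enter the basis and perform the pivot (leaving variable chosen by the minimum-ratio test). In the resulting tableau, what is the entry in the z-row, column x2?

-3

Ratio test on column x1 — row 1: 20/3 = 20/3; row 2: 7/3 = 7/3; row 3: 27/1 = 27. Minimum is 7/3 at row 2 (u2 leaves); pivot element 3.
Divide row 2 by 3; eliminate column x1 from the other rows.
z-row update in column x2: -3 − (-2)·0 = -3.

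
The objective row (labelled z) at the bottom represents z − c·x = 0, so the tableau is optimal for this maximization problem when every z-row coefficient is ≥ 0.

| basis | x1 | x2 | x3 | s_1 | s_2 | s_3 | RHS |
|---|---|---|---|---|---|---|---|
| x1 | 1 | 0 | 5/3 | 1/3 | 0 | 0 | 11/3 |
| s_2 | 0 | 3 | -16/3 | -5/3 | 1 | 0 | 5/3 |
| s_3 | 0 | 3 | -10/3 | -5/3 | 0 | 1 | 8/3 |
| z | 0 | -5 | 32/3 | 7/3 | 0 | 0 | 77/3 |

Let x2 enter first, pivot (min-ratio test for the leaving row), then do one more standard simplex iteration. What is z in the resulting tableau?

Ratio test on column x2 — row 1: entry 0 ≤ 0; row 2: (5/3)/3 = 5/9; row 3: (8/3)/3 = 8/9. Minimum is 5/9 at row 2 (s_2 leaves); pivot element 3.
Pivot on row 2; the z-row RHS becomes 77/3 − (-5)·(5/9) = 256/9.
Next entering variable (most negative z-row entry -4/9): s_1.
Ratio test on column s_1 — row 1: (11/3)/(1/3) = 11; row 2: entry -5/9 ≤ 0; row 3: entry 0 ≤ 0. Minimum is 11 at row 1 (x1 leaves); pivot element 1/3.
After the second pivot the z-row RHS is 256/9 − (-4/9)·11 = 100/3.

100/3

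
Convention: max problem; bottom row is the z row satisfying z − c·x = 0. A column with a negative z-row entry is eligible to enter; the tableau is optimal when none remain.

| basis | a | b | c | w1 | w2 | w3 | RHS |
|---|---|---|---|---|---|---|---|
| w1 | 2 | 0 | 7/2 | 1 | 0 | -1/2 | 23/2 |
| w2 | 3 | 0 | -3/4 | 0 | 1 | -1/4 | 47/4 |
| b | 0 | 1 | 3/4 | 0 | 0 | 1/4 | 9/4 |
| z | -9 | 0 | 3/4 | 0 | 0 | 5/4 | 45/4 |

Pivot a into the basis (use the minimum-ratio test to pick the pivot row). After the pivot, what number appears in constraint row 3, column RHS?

9/4

Ratio test on column a — row 1: (23/2)/2 = 23/4; row 2: (47/4)/3 = 47/12; row 3: entry 0 ≤ 0. Minimum is 47/12 at row 2 (w2 leaves); pivot element 3.
Divide row 2 by 3; eliminate column a from the other rows.
Row 3 update in column RHS: 9/4 − 0·(47/12) = 9/4.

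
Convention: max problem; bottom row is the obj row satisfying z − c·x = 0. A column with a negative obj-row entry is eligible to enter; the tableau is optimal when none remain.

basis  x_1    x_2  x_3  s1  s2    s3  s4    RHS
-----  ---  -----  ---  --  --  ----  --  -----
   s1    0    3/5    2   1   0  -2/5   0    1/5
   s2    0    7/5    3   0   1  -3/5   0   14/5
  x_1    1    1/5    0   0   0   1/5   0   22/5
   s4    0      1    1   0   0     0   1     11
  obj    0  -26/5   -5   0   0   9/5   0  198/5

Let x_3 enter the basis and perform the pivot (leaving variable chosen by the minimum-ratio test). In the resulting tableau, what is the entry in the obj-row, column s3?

4/5

Ratio test on column x_3 — row 1: (1/5)/2 = 1/10; row 2: (14/5)/3 = 14/15; row 3: entry 0 ≤ 0; row 4: 11/1 = 11. Minimum is 1/10 at row 1 (s1 leaves); pivot element 2.
Divide row 1 by 2; eliminate column x_3 from the other rows.
obj-row update in column s3: 9/5 − (-5)·(-1/5) = 4/5.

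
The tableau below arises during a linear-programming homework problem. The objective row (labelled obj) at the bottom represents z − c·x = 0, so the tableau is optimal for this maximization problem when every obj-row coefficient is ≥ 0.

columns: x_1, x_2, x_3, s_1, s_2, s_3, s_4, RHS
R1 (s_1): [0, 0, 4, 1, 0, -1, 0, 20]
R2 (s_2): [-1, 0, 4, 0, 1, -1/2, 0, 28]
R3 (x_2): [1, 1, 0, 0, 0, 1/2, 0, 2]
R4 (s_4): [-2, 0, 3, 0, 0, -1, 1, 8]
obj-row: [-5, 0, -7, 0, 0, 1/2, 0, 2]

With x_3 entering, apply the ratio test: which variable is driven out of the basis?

s_4

Column x_3 entries and ratios — s_1: 20/4 = 5; s_2: 28/4 = 7; x_2: 0 ≤ 0, skip; s_4: 8/3 = 8/3.
Smallest ratio is 8/3 in the row of s_4, so s_4 leaves.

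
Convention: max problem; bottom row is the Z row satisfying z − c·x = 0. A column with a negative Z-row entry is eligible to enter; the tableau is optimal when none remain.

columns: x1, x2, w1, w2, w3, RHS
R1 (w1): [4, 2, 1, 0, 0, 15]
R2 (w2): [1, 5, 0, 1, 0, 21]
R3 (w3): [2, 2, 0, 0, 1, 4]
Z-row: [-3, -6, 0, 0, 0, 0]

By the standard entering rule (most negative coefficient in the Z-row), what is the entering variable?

Negative Z-row entries: x1: -3, x2: -6.
The most negative is -6 in column x2, so x2 enters.

x2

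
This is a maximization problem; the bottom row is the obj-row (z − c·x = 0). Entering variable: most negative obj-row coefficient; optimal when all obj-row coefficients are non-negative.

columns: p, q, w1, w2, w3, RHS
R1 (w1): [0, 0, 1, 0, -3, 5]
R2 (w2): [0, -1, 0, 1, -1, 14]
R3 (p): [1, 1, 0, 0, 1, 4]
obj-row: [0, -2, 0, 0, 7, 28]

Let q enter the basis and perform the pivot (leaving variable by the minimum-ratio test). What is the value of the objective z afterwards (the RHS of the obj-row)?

Ratio test on column q — row 1: entry 0 ≤ 0; row 2: entry -1 ≤ 0; row 3: 4/1 = 4. Minimum is 4 at row 3 (p leaves); pivot element 1.
Pivot on row 3; the obj-row RHS becomes 28 − (-2)·4 = 36.

36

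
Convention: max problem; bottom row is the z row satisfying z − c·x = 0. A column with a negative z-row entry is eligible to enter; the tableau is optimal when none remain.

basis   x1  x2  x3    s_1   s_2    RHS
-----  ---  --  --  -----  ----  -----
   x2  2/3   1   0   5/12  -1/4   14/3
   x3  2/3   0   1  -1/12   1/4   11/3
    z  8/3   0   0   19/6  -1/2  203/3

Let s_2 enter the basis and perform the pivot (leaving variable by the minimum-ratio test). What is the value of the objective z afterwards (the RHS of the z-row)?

Ratio test on column s_2 — row 1: entry -1/4 ≤ 0; row 2: (11/3)/(1/4) = 44/3. Minimum is 44/3 at row 2 (x3 leaves); pivot element 1/4.
Pivot on row 2; the z-row RHS becomes 203/3 − (-1/2)·(44/3) = 75.

75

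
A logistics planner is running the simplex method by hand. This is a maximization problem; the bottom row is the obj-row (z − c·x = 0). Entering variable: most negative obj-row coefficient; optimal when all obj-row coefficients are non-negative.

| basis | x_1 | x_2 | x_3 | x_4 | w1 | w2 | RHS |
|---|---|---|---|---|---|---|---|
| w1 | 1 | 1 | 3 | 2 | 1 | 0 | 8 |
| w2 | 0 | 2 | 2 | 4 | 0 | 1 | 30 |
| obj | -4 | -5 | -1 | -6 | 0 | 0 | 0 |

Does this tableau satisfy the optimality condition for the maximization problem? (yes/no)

The obj-row has a negative entry -6 in column x_4, so it is not optimal.

no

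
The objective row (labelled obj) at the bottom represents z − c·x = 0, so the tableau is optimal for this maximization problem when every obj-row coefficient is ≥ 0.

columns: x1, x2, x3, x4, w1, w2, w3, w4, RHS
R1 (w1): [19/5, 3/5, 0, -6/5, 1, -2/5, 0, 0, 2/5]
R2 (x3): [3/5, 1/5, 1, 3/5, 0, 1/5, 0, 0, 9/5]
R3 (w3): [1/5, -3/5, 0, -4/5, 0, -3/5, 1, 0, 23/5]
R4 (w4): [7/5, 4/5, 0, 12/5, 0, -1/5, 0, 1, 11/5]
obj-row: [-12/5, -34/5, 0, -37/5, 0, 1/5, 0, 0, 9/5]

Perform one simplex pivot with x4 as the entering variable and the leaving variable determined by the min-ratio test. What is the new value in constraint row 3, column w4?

1/3

Ratio test on column x4 — row 1: entry -6/5 ≤ 0; row 2: (9/5)/(3/5) = 3; row 3: entry -4/5 ≤ 0; row 4: (11/5)/(12/5) = 11/12. Minimum is 11/12 at row 4 (w4 leaves); pivot element 12/5.
Divide row 4 by 12/5; eliminate column x4 from the other rows.
Row 3 update in column w4: 0 − (-4/5)·(5/12) = 1/3.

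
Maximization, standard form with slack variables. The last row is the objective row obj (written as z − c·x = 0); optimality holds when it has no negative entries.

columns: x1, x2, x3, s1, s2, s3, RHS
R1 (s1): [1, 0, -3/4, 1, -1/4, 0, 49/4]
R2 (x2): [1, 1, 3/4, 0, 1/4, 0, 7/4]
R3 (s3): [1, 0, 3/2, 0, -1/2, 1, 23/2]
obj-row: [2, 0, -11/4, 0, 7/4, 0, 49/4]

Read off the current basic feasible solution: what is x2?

7/4

x2 is basic (row 2); its value is the RHS of that row, 7/4.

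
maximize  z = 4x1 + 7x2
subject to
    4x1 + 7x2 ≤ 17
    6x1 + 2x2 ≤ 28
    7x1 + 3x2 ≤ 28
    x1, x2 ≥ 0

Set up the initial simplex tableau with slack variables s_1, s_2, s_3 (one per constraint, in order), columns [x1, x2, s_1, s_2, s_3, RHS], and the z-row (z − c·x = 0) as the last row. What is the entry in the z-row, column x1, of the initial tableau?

-4

The z-row carries the negated objective coefficients: the x1 entry is -4.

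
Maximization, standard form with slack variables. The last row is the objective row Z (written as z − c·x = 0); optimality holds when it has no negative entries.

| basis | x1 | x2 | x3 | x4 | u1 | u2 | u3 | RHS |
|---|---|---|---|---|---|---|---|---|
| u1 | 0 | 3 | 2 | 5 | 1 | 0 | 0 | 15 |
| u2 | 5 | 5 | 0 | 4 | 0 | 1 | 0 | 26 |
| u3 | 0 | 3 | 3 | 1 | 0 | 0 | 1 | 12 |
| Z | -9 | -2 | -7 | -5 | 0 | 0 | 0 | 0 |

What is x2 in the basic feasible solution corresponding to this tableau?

0

x2 is not in the basis, so in the current basic feasible solution x2 = 0.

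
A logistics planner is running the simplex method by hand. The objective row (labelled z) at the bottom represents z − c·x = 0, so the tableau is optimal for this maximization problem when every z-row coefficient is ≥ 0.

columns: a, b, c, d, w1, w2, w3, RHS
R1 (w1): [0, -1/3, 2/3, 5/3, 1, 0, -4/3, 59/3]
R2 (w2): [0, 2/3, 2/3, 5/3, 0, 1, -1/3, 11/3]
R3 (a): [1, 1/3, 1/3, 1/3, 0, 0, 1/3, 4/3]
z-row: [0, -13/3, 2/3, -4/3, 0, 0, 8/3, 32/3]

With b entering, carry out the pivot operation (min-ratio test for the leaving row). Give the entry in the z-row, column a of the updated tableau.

Ratio test on column b — row 1: entry -1/3 ≤ 0; row 2: (11/3)/(2/3) = 11/2; row 3: (4/3)/(1/3) = 4. Minimum is 4 at row 3 (a leaves); pivot element 1/3.
Divide row 3 by 1/3; eliminate column b from the other rows.
z-row update in column a: 0 − (-13/3)·3 = 13.

13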